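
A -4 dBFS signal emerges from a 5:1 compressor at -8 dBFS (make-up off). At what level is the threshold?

Let T be the threshold. Output overshoot = (input overshoot)/R, so -8 − T = (-4 − T)/5.
5·(-8 − T) = -4 − T → 4·T = -40 − (-4) = -36.
T = -36/4 = -9 dBFS.

-9 dBFS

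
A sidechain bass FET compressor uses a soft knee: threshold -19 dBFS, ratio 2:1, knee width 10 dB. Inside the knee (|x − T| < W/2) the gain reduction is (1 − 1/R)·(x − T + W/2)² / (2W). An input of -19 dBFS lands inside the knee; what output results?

x − T + W/2 = -19 − (-19) + 5 = 5.
GR = (1 − 1/2) × 5² / 20 = 0.5 × 25 / 20 = 0.625 dB.
Output = -19 − 0.625 = -19.625 dBFS.

-19.625 dBFS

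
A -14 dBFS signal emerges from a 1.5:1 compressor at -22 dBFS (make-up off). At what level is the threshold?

Let T be the threshold. Output overshoot = (input overshoot)/R, so -22 − T = (-14 − T)/1.5.
1.5·(-22 − T) = -14 − T → 0.5·T = -33 − (-14) = -19.
T = -19/0.5 = -38 dBFS.

-38 dBFS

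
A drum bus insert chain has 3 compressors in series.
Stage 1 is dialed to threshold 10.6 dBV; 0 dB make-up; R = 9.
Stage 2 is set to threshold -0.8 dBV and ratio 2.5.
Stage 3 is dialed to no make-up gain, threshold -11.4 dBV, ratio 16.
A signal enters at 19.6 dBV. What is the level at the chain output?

Stage 1: overshoot 9 dB → 9/9 = 1 dB → 11.6 dBV.
Stage 2: 11.6 dBV is 12.4 dB over -0.8 dBV; at 2.5:1 that becomes 4.96 dB over, giving 4.16 dBV.
Stage 3: overshoot 15.56 dB → 15.56/16 = 0.9725 dB → -10.4275 dBV.

-10.4275 dBV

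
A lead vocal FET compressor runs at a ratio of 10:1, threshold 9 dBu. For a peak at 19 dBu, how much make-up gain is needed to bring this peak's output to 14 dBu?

The peak compresses to 9 + 10/10 = 10 dBu.
To reach 14 dBu requires 14 − 10 = 4 dB of make-up.

4 dB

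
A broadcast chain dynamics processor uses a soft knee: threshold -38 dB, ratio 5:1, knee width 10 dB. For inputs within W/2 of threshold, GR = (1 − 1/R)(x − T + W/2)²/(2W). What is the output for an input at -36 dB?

-37.96 dB

x − T + W/2 = -36 − (-38) + 5 = 7.
GR = (1 − 1/5) × 7² / 20 = 0.8 × 49 / 20 = 1.96 dB.
Output = -36 − 1.96 = -37.96 dB.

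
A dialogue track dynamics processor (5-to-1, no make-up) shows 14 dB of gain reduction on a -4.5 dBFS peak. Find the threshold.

-22 dBFS

Input is 17.5 dB above T (since output overshoot × R = input overshoot: (-18.5 − T)·5 = -4.5 − T gives T = -22 dBFS).
Check: -22 + (-4.5 − (-22))/5 = -22 + 3.5 = -18.5 dBFS. ✓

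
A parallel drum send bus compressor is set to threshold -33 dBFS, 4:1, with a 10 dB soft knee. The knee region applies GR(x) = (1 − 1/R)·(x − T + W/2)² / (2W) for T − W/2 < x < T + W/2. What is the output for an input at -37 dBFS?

x − T + W/2 = -37 − (-33) + 5 = 1.
GR = (1 − 1/4) × 1² / 20 = 0.75 × 1 / 20 = 0.0375 dB.
Output = -37 − 0.0375 = -37.0375 dBFS.

-37.0375 dBFS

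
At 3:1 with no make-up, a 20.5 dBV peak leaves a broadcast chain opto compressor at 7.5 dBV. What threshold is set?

Gain reduction = 20.5 − 7.5 = 13 dB; output overshoot = GR / (R − 1) = 13 / 2 = 6.5 dB.
Threshold = output − output overshoot = 7.5 − 6.5 = 1 dBV.

1 dBV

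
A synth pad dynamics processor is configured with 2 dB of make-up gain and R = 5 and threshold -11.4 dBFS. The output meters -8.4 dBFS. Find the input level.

Before make-up, the level was -8.4 − 2 = -10.4 dBFS.
That's 1 dB above the -11.4 dBFS threshold.
Input overshoot = R × output overshoot = 5 dB → input = -11.4 + 5 = -6.4 dBFS.

-6.4 dBFS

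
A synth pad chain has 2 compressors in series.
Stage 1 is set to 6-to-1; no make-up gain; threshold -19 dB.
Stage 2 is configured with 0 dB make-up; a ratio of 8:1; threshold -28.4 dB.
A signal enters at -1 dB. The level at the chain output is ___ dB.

-26.85 dB

Stage 1: overshoot 18 dB → 18/6 = 3 dB → -16 dB.
Stage 2: 12.4 dB above -28.4 dB, reduced 8:1 to 1.55 dB above → -26.85 dB.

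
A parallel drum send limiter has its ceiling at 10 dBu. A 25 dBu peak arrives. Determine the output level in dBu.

At ∞:1, everything above 10 dBu is held at the ceiling.

10 dBu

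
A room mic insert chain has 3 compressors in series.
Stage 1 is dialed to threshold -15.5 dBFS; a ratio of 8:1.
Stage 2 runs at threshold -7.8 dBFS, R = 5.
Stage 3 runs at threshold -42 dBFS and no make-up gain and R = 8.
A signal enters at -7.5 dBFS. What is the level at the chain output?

Stage 1: overshoot 8 dB → 8/8 = 1 dB → -14.5 dBFS.
Stage 2: -14.5 dBFS is at or below the -7.8 dBFS threshold — no compression; output -14.5 dBFS.
Stage 3: overshoot 27.5 dB → 27.5/8 = 3.4375 dB → -38.5625 dBFS.

-38.5625 dBFS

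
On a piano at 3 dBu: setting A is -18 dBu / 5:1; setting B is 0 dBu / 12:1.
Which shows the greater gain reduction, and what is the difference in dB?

A, by 14.05 dB

A: GR = 21 − 21/5 = 16.8 dB.
B: GR = 3 − 3/12 = 2.75 dB.
A reduces 14.05 dB more.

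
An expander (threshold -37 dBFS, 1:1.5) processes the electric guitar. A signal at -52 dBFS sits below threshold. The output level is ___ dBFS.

-59.5 dBFS

Undershoot = (-37) − (-52) = 15 dB.
At 1:1.5, that expands to 22.5 dB under threshold.
Output = -37 − 22.5 = -59.5 dBFS.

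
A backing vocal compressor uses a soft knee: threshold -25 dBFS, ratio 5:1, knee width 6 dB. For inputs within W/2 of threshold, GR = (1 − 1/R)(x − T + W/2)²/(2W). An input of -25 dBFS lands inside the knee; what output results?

x − T + W/2 = -25 − (-25) + 3 = 3.
GR = (1 − 1/5) × 3² / 12 = 0.8 × 9 / 12 = 0.6 dB.
Output = -25 − 0.6 = -25.6 dBFS.

-25.6 dBFS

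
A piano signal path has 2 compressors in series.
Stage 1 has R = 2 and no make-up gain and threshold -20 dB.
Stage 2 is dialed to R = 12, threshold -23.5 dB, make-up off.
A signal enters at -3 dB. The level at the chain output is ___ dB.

-22.5 dB

Stage 1: -3 dB is 17 dB over -20 dB; at 2:1 that becomes 8.5 dB over, giving -11.5 dB.
Stage 2: overshoot 12 dB → 12/12 = 1 dB → -22.5 dB.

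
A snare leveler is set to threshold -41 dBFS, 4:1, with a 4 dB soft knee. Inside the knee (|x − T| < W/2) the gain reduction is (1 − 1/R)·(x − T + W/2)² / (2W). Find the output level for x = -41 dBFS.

x − T + W/2 = -41 − (-41) + 2 = 2.
GR = (1 − 1/4) × 2² / 8 = 0.75 × 4 / 8 = 0.375 dB.
Output = -41 − 0.375 = -41.375 dBFS.

-41.375 dBFS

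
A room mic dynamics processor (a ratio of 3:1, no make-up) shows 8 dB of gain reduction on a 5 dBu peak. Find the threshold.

Input is 12 dB above T (since output overshoot × R = input overshoot: (-3 − T)·3 = 5 − T gives T = -7 dBu).
Check: -7 + (5 − (-7))/3 = -7 + 4 = -3 dBu. ✓

-7 dBu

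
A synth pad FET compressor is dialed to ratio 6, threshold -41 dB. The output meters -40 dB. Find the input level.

-35 dB

That's 1 dB above the -41 dB threshold.
Undo the ratio: input overshoot = 1 × 6 = 6 dB, giving input = -35 dB.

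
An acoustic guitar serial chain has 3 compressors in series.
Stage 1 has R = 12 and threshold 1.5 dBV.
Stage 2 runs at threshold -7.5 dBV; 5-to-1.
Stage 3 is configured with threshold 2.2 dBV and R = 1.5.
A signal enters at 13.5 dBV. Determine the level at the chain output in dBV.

Stage 1: overshoot 12 dB → 12/12 = 1 dB → 2.5 dBV.
Stage 2: overshoot 10 dB → 10/5 = 2 dB → -5.5 dBV.
Stage 3: -5.5 dBV ≤ 2.2 dBV, so stage 3 doesn't engage; output -5.5 dBV.

-5.5 dBV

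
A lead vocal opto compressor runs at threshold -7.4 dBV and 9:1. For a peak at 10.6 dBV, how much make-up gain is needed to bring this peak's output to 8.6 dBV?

14 dB

Overshoot 18 dB → 18/9 = 2 dB after compression, so the compressed level is -7.4 + 2 = -5.4 dBV.
Make-up = target − compressed = 8.6 − (-5.4) = 14 dB.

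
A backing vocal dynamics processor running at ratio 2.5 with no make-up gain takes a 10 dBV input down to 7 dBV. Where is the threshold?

Let T be the threshold. Output overshoot = (input overshoot)/R, so 7 − T = (10 − T)/2.5.
2.5·(7 − T) = 10 − T → 1.5·T = 17.5 − 10 = 7.5.
T = 7.5/1.5 = 5 dBV.

5 dBV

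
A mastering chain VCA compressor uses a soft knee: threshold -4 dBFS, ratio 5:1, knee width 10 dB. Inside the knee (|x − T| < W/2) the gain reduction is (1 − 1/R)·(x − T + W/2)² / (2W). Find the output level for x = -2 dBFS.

-3.96 dBFS

x − T + W/2 = -2 − (-4) + 5 = 7.
GR = (1 − 1/5) × 7² / 20 = 0.8 × 49 / 20 = 1.96 dB.
Output = -2 − 1.96 = -3.96 dBFS.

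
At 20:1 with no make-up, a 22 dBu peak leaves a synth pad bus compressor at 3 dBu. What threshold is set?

Let T be the threshold. Output overshoot = (input overshoot)/R, so 3 − T = (22 − T)/20.
20·(3 − T) = 22 − T → 19·T = 60 − 22 = 38.
T = 38/19 = 2 dBu.

2 dBu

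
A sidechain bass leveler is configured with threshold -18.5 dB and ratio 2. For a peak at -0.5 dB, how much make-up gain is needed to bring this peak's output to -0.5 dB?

9 dB

The peak compresses to -18.5 + 18/2 = -9.5 dB.
To reach -0.5 dB requires -0.5 − (-9.5) = 9 dB of make-up.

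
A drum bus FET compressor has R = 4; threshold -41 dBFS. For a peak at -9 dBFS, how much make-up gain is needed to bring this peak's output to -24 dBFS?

9 dB

Overshoot 32 dB → 32/4 = 8 dB after compression, so the compressed level is -41 + 8 = -33 dBFS.
Make-up = target − compressed = -24 − (-33) = 9 dB.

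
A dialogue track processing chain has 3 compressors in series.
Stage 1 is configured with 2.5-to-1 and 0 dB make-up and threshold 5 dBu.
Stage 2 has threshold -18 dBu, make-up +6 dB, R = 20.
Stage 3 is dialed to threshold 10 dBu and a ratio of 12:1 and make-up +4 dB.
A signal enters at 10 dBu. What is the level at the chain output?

Stage 1: 10 dBu is 5 dB over 5 dBu; at 2.5:1 that becomes 2 dB over, giving 7 dBu.
Stage 2: 25 dB above -18 dBu, reduced 20:1 to 1.25 dB above → -16.75 dBu; +6 dB make-up → -10.75 dBu.
Stage 3: -10.75 dBu is at or below the 10 dBu threshold — no compression; make-up brings it to -6.75 dBu.

-6.75 dBu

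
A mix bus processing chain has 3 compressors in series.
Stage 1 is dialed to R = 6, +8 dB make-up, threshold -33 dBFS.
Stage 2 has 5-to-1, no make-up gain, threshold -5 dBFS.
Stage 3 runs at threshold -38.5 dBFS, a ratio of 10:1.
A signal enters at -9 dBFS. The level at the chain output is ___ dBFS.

Stage 1: 24 dB above -33 dBFS, reduced 6:1 to 4 dB above → -29 dBFS; +8 dB make-up → -21 dBFS.
Stage 2: -21 dBFS is at or below the -5 dBFS threshold — no compression; output -21 dBFS.
Stage 3: 17.5 dB above -38.5 dBFS, reduced 10:1 to 1.75 dB above → -36.75 dBFS.

-36.75 dBFS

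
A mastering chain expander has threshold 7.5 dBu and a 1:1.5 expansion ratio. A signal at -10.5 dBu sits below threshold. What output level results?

Undershoot = 7.5 − (-10.5) = 18 dB.
At 1:1.5, that expands to 27 dB under threshold.
Output = 7.5 − 27 = -19.5 dBu.

-19.5 dBu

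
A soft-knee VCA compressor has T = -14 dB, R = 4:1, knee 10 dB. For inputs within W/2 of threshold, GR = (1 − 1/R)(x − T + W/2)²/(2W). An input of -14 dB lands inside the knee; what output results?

-14.9375 dB

x − T + W/2 = -14 − (-14) + 5 = 5.
GR = (1 − 1/4) × 5² / 20 = 0.75 × 25 / 20 = 0.9375 dB.
Output = -14 − 0.9375 = -14.9375 dB.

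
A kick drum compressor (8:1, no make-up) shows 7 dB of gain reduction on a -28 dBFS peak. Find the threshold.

-36 dBFS

Let T be the threshold. Output overshoot = (input overshoot)/R, so -35 − T = (-28 − T)/8.
8·(-35 − T) = -28 − T → 7·T = -280 − (-28) = -252.
T = -252/7 = -36 dBFS.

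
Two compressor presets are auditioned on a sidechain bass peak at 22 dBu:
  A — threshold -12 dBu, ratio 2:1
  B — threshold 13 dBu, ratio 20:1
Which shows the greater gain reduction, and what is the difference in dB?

A: 34 dB over, compressed to 17 dB over, so 17 dB of GR.
B: 9 dB over, compressed to 0.45 dB over, so 8.55 dB of GR.
Difference: 8.45 dB in favour of A.

A, by 8.45 dB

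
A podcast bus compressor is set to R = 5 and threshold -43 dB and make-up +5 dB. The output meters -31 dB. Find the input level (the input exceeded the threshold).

Remove make-up: -31 − 5 = -36 dB.
The compressed level sits -36 − (-43) = 7 dB over threshold.
Input overshoot = R × output overshoot = 35 dB → input = -43 + 35 = -8 dB.

-8 dB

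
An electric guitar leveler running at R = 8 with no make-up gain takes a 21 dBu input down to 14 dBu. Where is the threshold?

Gain reduction = 21 − 14 = 7 dB; output overshoot = GR / (R − 1) = 7 / 7 = 1 dB.
Threshold = output − output overshoot = 14 − 1 = 13 dBu.

13 dBu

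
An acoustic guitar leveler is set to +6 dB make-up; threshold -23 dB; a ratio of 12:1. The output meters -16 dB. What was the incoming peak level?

-11 dB

Stripping the +6 dB make-up gives -22 dB at the gain stage.
That's 1 dB above the -23 dB threshold.
Input overshoot = R × output overshoot = 12 dB → input = -23 + 12 = -11 dB.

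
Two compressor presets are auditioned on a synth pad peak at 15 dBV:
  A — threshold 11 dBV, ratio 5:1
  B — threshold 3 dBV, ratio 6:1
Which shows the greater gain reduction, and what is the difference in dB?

B, by 6.8 dB

A: overshoot 4 dB → output overshoot 0.8 dB → GR 3.2 dB.
B: overshoot 12 dB → output overshoot 2 dB → GR 10 dB.
B applies 6.8 dB more gain reduction.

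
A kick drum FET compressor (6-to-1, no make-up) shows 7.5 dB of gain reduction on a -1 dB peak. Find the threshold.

Input is 9 dB above T (since output overshoot × R = input overshoot: (-8.5 − T)·6 = -1 − T gives T = -10 dB).
Check: -10 + (-1 − (-10))/6 = -10 + 1.5 = -8.5 dB. ✓

-10 dB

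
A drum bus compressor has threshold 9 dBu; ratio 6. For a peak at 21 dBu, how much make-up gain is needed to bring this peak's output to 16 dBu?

5 dB

Without make-up, output = threshold + overshoot/6 = 9 + 2 = 11 dBu.
Gap to target: 5 dB.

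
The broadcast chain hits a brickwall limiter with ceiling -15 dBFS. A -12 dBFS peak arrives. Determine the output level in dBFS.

At ∞:1, everything above -15 dBFS is held at the ceiling.

-15 dBFS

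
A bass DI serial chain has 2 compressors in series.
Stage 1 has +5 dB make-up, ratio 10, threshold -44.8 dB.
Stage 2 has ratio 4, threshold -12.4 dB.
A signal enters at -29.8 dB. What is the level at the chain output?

Stage 1: overshoot 15 dB → 15/10 = 1.5 dB → -43.3 dB; +5 dB make-up → -38.3 dB.
Stage 2: -38.3 dB is at or below the -12.4 dB threshold — no compression; output -38.3 dB.

-38.3 dB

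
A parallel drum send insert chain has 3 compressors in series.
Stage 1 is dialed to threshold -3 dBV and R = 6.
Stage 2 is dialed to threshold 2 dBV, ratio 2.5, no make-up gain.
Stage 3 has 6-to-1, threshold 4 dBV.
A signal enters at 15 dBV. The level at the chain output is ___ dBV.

Stage 1: 15 dBV is 18 dB over -3 dBV; at 6:1 that becomes 3 dB over, giving 0 dBV.
Stage 2: 0 dBV ≤ 2 dBV, so stage 2 doesn't engage; output 0 dBV.
Stage 3: 0 dBV ≤ 4 dBV, so stage 3 doesn't engage; output 0 dBV.

0 dBV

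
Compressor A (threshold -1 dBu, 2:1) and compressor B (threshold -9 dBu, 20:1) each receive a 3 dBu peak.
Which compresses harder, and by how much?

A: overshoot 4 dB → output overshoot 2 dB → GR 2 dB.
B: overshoot 12 dB → output overshoot 0.6 dB → GR 11.4 dB.
Difference: 9.4 dB in favour of B.

B, by 9.4 dB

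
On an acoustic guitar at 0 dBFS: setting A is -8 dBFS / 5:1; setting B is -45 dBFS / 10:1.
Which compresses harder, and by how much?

A: 8 dB over, compressed to 1.6 dB over, so 6.4 dB of GR.
B: 45 dB over, compressed to 4.5 dB over, so 40.5 dB of GR.
B reduces 34.1 dB more.

B, by 34.1 dB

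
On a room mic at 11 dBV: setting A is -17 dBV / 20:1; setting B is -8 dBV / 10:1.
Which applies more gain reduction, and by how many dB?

A: GR = 28 − 28/20 = 26.6 dB.
B: GR = 19 − 19/10 = 17.1 dB.
A applies 9.5 dB more gain reduction.

A, by 9.5 dB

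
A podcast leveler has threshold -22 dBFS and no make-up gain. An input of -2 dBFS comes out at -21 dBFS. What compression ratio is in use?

Input overshoot = -2 − (-22) = 20 dB; output overshoot = -21 − (-22) = 1 dB.
Ratio = 20 / 1 = 20.

20:1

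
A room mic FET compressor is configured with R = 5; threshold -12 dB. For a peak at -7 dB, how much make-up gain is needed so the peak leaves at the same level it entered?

4 dB

Without make-up, output = threshold + overshoot/5 = -12 + 1 = -11 dB.
Gap to target: 4 dB.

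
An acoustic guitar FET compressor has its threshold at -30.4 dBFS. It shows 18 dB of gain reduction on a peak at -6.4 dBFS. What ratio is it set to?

4:1

Input overshoot = -6.4 − (-30.4) = 24 dB.
Output overshoot = 24 − 18 = 6 dB.
Ratio = input overshoot / output overshoot = 24 / 6 = 4.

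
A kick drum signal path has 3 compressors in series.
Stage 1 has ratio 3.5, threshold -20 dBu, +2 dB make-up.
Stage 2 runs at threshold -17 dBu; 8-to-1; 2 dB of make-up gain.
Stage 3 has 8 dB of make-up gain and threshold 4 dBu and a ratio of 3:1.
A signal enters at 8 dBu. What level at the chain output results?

Stage 1: overshoot 28 dB → 28/3.5 = 8 dB → -12 dBu; +2 dB make-up → -10 dBu.
Stage 2: 7 dB above -17 dBu, reduced 8:1 to 0.875 dB above → -16.125 dBu; +2 dB make-up → -14.125 dBu.
Stage 3: -14.125 dBu ≤ 4 dBu, so stage 3 doesn't engage; make-up brings it to -6.125 dBu.

-6.125 dBu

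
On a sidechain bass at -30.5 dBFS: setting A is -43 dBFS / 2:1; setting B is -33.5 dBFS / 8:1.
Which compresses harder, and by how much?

A: overshoot 12.5 dB → output overshoot 6.25 dB → GR 6.25 dB.
B: overshoot 3 dB → output overshoot 0.375 dB → GR 2.625 dB.
Difference: 3.625 dB in favour of A.

A, by 3.625 dB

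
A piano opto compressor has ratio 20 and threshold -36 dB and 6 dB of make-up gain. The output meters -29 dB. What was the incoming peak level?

-16 dB

Before make-up, the level was -29 − 6 = -35 dB.
The compressed level sits -35 − (-36) = 1 dB over threshold.
Undo the ratio: input overshoot = 1 × 20 = 20 dB, giving input = -16 dB.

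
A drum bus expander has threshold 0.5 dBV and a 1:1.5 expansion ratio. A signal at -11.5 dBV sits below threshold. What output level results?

The input is 12 dB below the 0.5 dBV threshold.
A 1:1.5 expander multiplies undershoot by 1.5: 12 × 1.5 = 18 dB below threshold.
Output = 0.5 − 18 = -17.5 dBV.

-17.5 dBV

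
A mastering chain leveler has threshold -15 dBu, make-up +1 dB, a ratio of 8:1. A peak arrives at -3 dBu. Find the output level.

Overshoot: -3 − (-15) = 12 dB.
The 12 dB excess becomes 1.5 dB after 8:1 reduction.
That puts the output at -13.5 dBu; make-up adds 1 dB, giving -12.5 dBu.

-12.5 dBu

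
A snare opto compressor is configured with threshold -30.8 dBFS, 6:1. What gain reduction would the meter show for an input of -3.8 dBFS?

22.5 dB

-3.8 dBFS exceeds the threshold by 27 dB.
A 6:1 ratio leaves 4.5 dB of that excess.
Gain reduction = 27 − 4.5 = 22.5 dB.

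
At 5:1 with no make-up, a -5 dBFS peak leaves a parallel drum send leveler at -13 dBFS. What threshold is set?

Let T be the threshold. Output overshoot = (input overshoot)/R, so -13 − T = (-5 − T)/5.
5·(-13 − T) = -5 − T → 4·T = -65 − (-5) = -60.
T = -60/4 = -15 dBFS.

-15 dBFS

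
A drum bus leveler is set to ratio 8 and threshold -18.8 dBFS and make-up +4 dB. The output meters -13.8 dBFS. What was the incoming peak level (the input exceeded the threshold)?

Stripping the +4 dB make-up gives -17.8 dBFS at the gain stage.
Post-compression overshoot = -17.8 − (-18.8) = 1 dB.
Before 8:1 compression the overshoot was 1 × 8 = 8 dB, so input = -18.8 + 8 = -10.8 dBFS.

-10.8 dBFS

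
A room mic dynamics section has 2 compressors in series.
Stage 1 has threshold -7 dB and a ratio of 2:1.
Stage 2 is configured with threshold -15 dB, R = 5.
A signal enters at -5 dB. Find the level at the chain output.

-13.2 dB

Stage 1: overshoot 2 dB → 2/2 = 1 dB → -6 dB.
Stage 2: overshoot 9 dB → 9/5 = 1.8 dB → -13.2 dB.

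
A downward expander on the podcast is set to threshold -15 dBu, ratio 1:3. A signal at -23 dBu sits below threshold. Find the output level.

The input is 8 dB below the -15 dBu threshold.
A 1:3 expander multiplies undershoot by 3: 8 × 3 = 24 dB below threshold.
Output = -15 − 24 = -39 dBu.

-39 dBu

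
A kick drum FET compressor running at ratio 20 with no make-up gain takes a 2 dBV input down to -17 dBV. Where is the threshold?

Let T be the threshold. Output overshoot = (input overshoot)/R, so -17 − T = (2 − T)/20.
20·(-17 − T) = 2 − T → 19·T = -340 − 2 = -342.
T = -342/19 = -18 dBV.

-18 dBV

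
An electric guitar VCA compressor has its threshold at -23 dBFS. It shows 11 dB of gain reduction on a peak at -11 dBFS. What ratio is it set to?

12:1

Input overshoot = -11 − (-23) = 12 dB.
Output overshoot = 12 − 11 = 1 dB.
Ratio = input overshoot / output overshoot = 12 / 1 = 12.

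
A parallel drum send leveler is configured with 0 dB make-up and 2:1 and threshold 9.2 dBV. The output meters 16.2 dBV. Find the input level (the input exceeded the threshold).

That's 7 dB above the 9.2 dBV threshold.
Undo the ratio: input overshoot = 7 × 2 = 14 dB, giving input = 23.2 dBV.

23.2 dBV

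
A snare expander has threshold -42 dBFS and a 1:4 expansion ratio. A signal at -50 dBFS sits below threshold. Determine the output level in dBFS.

Undershoot = (-42) − (-50) = 8 dB.
At 1:4, that expands to 32 dB under threshold.
Output = -42 − 32 = -74 dBFS.

-74 dBFS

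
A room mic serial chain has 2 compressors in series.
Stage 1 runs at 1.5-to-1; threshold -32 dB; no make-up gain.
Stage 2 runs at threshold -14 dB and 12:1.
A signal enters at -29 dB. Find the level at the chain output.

-30 dB

Stage 1: -29 dB is 3 dB over -32 dB; at 1.5:1 that becomes 2 dB over, giving -30 dB.
Stage 2: below threshold (-30 ≤ -14); passes unchanged; output -30 dB.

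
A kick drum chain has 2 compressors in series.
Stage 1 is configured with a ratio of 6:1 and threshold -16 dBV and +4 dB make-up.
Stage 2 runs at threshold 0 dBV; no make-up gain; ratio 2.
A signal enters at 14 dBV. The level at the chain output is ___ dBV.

Stage 1: 30 dB above -16 dBV, reduced 6:1 to 5 dB above → -11 dBV; +4 dB make-up → -7 dBV.
Stage 2: -7 dBV ≤ 0 dBV, so stage 2 doesn't engage; output -7 dBV.

-7 dBV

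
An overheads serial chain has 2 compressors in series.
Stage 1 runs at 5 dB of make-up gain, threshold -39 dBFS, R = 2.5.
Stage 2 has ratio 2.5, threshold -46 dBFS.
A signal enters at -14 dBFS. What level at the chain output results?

-37.2 dBFS

Stage 1: overshoot 25 dB → 25/2.5 = 10 dB → -29 dBFS; +5 dB make-up → -24 dBFS.
Stage 2: overshoot 22 dB → 22/2.5 = 8.8 dB → -37.2 dBFS.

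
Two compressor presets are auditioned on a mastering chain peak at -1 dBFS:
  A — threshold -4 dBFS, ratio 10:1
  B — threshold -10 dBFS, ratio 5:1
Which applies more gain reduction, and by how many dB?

B, by 4.5 dB

A: 3 dB over, compressed to 0.3 dB over, so 2.7 dB of GR.
B: 9 dB over, compressed to 1.8 dB over, so 7.2 dB of GR.
B reduces 4.5 dB more.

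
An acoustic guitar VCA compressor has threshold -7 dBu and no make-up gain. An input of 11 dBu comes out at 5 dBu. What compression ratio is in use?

Input overshoot = 11 − (-7) = 18 dB; output overshoot = 5 − (-7) = 12 dB.
Ratio = 18 / 12 = 1.5.

1.5:1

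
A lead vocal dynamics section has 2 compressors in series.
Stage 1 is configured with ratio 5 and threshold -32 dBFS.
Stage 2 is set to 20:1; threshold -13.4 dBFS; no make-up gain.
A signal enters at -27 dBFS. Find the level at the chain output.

-31 dBFS

Stage 1: -27 dBFS is 5 dB over -32 dBFS; at 5:1 that becomes 1 dB over, giving -31 dBFS.
Stage 2: below threshold (-31 ≤ -13.4); passes unchanged; output -31 dBFS.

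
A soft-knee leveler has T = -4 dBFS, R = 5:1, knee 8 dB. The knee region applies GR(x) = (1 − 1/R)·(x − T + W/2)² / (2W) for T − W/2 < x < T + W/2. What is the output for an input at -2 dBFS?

-3.8 dBFS

x − T + W/2 = -2 − (-4) + 4 = 6.
GR = (1 − 1/5) × 6² / 16 = 0.8 × 36 / 16 = 1.8 dB.
Output = -2 − 1.8 = -3.8 dBFS.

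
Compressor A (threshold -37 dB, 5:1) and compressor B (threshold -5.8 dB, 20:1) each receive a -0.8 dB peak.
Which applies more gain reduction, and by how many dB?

A, by 24.21 dB

A: 36.2 dB over, compressed to 7.24 dB over, so 28.96 dB of GR.
B: 5 dB over, compressed to 0.25 dB over, so 4.75 dB of GR.
Difference: 24.21 dB in favour of A.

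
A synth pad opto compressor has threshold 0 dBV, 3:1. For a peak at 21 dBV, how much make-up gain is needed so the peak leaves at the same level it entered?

14 dB

Without make-up, output = threshold + overshoot/3 = 0 + 7 = 7 dBV.
Gap to target: 14 dB.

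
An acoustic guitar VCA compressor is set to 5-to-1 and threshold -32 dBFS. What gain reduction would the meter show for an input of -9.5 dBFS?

Overshoot = -9.5 − (-32) = 22.5 dB.
A 5:1 ratio leaves 4.5 dB of that excess.
Gain reduction = 22.5 − 4.5 = 18 dB.

18 dB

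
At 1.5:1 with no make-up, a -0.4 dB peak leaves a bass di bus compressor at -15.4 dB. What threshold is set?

Gain reduction = -0.4 − (-15.4) = 15 dB; output overshoot = GR / (R − 1) = 15 / 0.5 = 30 dB.
Threshold = output − output overshoot = -15.4 − 30 = -45.4 dB.

-45.4 dB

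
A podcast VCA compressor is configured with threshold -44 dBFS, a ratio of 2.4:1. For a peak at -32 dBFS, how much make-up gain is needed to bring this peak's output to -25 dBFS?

Overshoot 12 dB → 12/2.4 = 5 dB after compression, so the compressed level is -44 + 5 = -39 dBFS.
Make-up = target − compressed = -25 − (-39) = 14 dB.

14 dB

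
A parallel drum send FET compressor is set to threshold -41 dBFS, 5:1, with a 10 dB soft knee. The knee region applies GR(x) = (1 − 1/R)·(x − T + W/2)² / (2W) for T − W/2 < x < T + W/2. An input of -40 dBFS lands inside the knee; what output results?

x − T + W/2 = -40 − (-41) + 5 = 6.
GR = (1 − 1/5) × 6² / 20 = 0.8 × 36 / 20 = 1.44 dB.
Output = -40 − 1.44 = -41.44 dBFS.

-41.44 dBFS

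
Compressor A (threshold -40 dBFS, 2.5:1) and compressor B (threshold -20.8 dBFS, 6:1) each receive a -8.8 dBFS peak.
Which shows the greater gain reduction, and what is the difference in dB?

A: 31.2 dB over, compressed to 12.48 dB over, so 18.72 dB of GR.
B: 12 dB over, compressed to 2 dB over, so 10 dB of GR.
Difference: 8.72 dB in favour of A.

A, by 8.72 dB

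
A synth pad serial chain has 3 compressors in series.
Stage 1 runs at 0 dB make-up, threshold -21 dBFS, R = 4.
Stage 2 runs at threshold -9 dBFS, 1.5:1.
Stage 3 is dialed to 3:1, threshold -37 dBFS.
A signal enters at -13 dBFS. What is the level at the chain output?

Stage 1: -13 dBFS is 8 dB over -21 dBFS; at 4:1 that becomes 2 dB over, giving -19 dBFS.
Stage 2: -19 dBFS ≤ -9 dBFS, so stage 2 doesn't engage; output -19 dBFS.
Stage 3: -19 dBFS is 18 dB over -37 dBFS; at 3:1 that becomes 6 dB over, giving -31 dBFS.

-31 dBFS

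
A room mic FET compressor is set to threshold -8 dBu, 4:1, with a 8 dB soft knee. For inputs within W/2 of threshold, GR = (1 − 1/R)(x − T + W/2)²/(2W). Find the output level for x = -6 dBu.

x − T + W/2 = -6 − (-8) + 4 = 6.
GR = (1 − 1/4) × 6² / 16 = 0.75 × 36 / 16 = 1.6875 dB.
Output = -6 − 1.6875 = -7.6875 dBu.

-7.6875 dBu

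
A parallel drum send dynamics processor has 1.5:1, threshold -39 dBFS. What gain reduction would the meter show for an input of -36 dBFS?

1 dB

-36 dBFS exceeds the threshold by 3 dB.
At 1.5:1, output sits 3/1.5 = 2 dB above threshold.
Gain reduction = 3 − 2 = 1 dB.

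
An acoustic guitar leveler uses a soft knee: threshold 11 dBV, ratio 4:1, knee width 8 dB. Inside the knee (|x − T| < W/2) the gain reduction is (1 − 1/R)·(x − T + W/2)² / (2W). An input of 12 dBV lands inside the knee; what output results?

10.828125 dBV

x − T + W/2 = 12 − 11 + 4 = 5.
GR = (1 − 1/4) × 5² / 16 = 0.75 × 25 / 16 = 1.171875 dB.
Output = 12 − 1.171875 = 10.828125 dBV.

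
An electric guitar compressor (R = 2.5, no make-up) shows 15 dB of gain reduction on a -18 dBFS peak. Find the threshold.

Gain reduction = -18 − (-33) = 15 dB; output overshoot = GR / (R − 1) = 15 / 1.5 = 10 dB.
Threshold = output − output overshoot = -33 − 10 = -43 dBFS.

-43 dBFS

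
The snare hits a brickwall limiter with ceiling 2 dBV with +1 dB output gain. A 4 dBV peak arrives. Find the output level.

3 dBV

The limiter clamps the peak to its 2 dBV ceiling.
Output gain then adds 1 dB: 2 + 1 = 3 dBV.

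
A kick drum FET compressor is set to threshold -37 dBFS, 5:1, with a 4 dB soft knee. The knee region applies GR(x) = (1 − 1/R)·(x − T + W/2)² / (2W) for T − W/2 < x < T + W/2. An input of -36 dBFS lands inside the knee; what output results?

x − T + W/2 = -36 − (-37) + 2 = 3.
GR = (1 − 1/5) × 3² / 8 = 0.8 × 9 / 8 = 0.9 dB.
Output = -36 − 0.9 = -36.9 dBFS.

-36.9 dBFS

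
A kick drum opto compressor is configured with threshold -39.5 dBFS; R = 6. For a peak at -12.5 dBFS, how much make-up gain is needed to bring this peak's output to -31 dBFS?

4 dB

Without make-up, output = threshold + overshoot/6 = -39.5 + 4.5 = -35 dBFS.
Gap to target: 4 dB.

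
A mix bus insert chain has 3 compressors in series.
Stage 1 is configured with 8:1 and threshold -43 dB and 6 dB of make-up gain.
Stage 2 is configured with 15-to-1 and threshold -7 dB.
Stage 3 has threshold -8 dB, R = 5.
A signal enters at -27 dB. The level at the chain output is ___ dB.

-35 dB

Stage 1: 16 dB above -43 dB, reduced 8:1 to 2 dB above → -41 dB; +6 dB make-up → -35 dB.
Stage 2: -35 dB is at or below the -7 dB threshold — no compression; output -35 dB.
Stage 3: -35 dB is at or below the -8 dB threshold — no compression; output -35 dB.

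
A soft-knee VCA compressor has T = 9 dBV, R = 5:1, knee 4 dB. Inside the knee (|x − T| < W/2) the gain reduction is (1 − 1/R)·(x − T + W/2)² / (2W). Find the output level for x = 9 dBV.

x − T + W/2 = 9 − 9 + 2 = 2.
GR = (1 − 1/5) × 2² / 8 = 0.8 × 4 / 8 = 0.4 dB.
Output = 9 − 0.4 = 8.6 dBV.

8.6 dBV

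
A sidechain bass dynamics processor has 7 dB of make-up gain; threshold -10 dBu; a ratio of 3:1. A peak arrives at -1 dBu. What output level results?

-1 dBu sits 9 dB over threshold.
The 9 dB excess becomes 3 dB after 3:1 reduction.
Output = -10 + 3 = -7 dBu; make-up adds 7 dB, giving 0 dBu.

0 dBu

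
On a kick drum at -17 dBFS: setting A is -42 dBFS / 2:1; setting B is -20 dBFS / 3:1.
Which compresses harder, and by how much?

A, by 10.5 dB

A: GR = 25 − 25/2 = 12.5 dB.
B: GR = 3 − 3/3 = 2 dB.
A reduces 10.5 dB more.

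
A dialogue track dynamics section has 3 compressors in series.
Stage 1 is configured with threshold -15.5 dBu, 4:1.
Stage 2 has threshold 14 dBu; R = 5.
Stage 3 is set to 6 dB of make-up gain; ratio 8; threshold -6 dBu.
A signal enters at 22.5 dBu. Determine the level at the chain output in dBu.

Stage 1: 38 dB above -15.5 dBu, reduced 4:1 to 9.5 dB above → -6 dBu.
Stage 2: -6 dBu ≤ 14 dBu, so stage 2 doesn't engage; output -6 dBu.
Stage 3: -6 dBu ≤ -6 dBu, so stage 3 doesn't engage; make-up brings it to 0 dBu.

0 dBu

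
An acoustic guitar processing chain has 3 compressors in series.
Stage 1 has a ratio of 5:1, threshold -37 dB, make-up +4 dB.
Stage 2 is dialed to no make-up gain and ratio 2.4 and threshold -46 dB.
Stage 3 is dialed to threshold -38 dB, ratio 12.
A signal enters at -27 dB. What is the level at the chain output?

-39.75 dB

Stage 1: 10 dB above -37 dB, reduced 5:1 to 2 dB above → -35 dB; +4 dB make-up → -31 dB.
Stage 2: overshoot 15 dB → 15/2.4 = 6.25 dB → -39.75 dB.
Stage 3: -39.75 dB is at or below the -38 dB threshold — no compression; output -39.75 dB.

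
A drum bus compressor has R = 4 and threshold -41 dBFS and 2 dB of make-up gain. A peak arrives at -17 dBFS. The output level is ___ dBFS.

-33 dBFS

Overshoot: -17 − (-41) = 24 dB.
4:1 compression reduces that to 24/4 = 6 dB over.
Output = -41 + 6 = -35 dBFS; make-up adds 2 dB, giving -33 dBFS.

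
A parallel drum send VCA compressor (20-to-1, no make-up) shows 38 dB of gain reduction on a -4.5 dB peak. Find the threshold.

Gain reduction = -4.5 − (-42.5) = 38 dB; output overshoot = GR / (R − 1) = 38 / 19 = 2 dB.
Threshold = output − output overshoot = -42.5 − 2 = -44.5 dB.

-44.5 dB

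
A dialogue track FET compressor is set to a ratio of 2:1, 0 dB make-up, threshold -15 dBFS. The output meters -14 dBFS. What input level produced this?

-13 dBFS

The compressed level sits -14 − (-15) = 1 dB over threshold.
Undo the ratio: input overshoot = 1 × 2 = 2 dB, giving input = -13 dBFS.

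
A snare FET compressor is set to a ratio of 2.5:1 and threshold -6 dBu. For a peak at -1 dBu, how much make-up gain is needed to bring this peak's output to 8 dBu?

12 dB

Overshoot 5 dB → 5/2.5 = 2 dB after compression, so the compressed level is -6 + 2 = -4 dBu.
Make-up = target − compressed = 8 − (-4) = 12 dB.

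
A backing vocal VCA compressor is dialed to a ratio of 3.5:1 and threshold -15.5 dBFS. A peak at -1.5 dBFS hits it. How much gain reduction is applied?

Overshoot = -1.5 − (-15.5) = 14 dB.
After 3.5:1 compression the overshoot becomes 14/3.5 = 4 dB.
Gain reduction = 14 − 4 = 10 dB.

10 dB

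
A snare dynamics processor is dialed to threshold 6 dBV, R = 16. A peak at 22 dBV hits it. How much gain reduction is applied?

15 dB

Overshoot = 22 − 6 = 16 dB.
After 16:1 compression the overshoot becomes 16/16 = 1 dB.
So the signal is attenuated by 16 − 1 = 15 dB.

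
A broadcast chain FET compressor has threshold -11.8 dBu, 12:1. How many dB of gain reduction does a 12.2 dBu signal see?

The signal is 24 dB above threshold.
A 12:1 ratio leaves 2 dB of that excess.
So the signal is attenuated by 24 − 2 = 22 dB.

22 dB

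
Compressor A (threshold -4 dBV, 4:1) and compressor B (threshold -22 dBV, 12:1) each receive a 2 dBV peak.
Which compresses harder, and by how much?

B, by 17.5 dB

A: GR = 6 − 6/4 = 4.5 dB.
B: GR = 24 − 24/12 = 22 dB.
Difference: 17.5 dB in favour of B.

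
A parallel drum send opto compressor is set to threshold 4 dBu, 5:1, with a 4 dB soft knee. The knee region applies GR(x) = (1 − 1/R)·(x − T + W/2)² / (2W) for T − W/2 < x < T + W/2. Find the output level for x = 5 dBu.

4.1 dBu

x − T + W/2 = 5 − 4 + 2 = 3.
GR = (1 − 1/5) × 3² / 8 = 0.8 × 9 / 8 = 0.9 dB.
Output = 5 − 0.9 = 4.1 dBu.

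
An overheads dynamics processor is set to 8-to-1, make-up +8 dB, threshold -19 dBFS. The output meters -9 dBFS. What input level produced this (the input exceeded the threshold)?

-3 dBFS

Remove make-up: -9 − 8 = -17 dBFS.
The compressed level sits -17 − (-19) = 2 dB over threshold.
Input overshoot = R × output overshoot = 16 dB → input = -19 + 16 = -3 dBFS.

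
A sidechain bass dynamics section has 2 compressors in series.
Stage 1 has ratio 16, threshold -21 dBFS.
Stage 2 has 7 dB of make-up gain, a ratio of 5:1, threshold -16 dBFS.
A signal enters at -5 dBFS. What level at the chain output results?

-13 dBFS

Stage 1: 16 dB above -21 dBFS, reduced 16:1 to 1 dB above → -20 dBFS.
Stage 2: below threshold (-20 ≤ -16); passes unchanged; make-up brings it to -13 dBFS.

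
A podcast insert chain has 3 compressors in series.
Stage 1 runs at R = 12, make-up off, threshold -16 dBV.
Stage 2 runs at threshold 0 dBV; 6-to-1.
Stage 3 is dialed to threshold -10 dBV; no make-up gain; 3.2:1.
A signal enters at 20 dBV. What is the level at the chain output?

Stage 1: 20 dBV is 36 dB over -16 dBV; at 12:1 that becomes 3 dB over, giving -13 dBV.
Stage 2: -13 dBV is at or below the 0 dBV threshold — no compression; output -13 dBV.
Stage 3: -13 dBV is at or below the -10 dBV threshold — no compression; output -13 dBV.

-13 dBV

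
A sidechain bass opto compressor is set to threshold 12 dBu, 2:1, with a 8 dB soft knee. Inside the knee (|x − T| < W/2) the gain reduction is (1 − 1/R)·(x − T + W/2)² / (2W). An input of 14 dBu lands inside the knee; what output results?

x − T + W/2 = 14 − 12 + 4 = 6.
GR = (1 − 1/2) × 6² / 16 = 0.5 × 36 / 16 = 1.125 dB.
Output = 14 − 1.125 = 12.875 dBu.

12.875 dBu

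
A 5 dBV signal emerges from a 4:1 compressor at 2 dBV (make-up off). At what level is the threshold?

Gain reduction = 5 − 2 = 3 dB; output overshoot = GR / (R − 1) = 3 / 3 = 1 dB.
Threshold = output − output overshoot = 2 − 1 = 1 dBV.

1 dBV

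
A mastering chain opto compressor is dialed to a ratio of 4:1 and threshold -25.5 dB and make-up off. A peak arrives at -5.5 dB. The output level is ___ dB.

-5.5 dB sits 20 dB over threshold.
4:1 compression reduces that to 20/4 = 5 dB over.
That puts the output at -20.5 dB.

-20.5 dB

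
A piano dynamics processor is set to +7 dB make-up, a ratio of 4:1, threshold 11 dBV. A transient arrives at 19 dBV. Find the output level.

20 dBV

The input is 8 dB above the 11 dBV threshold.
At 4:1 the overshoot is divided by 4, leaving 2 dB above threshold.
Output = 11 + 2 = 13 dBV; make-up adds 7 dB, giving 20 dBV.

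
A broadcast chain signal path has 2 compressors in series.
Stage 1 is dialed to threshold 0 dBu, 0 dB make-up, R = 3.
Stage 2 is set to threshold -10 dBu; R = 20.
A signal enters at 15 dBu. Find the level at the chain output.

Stage 1: overshoot 15 dB → 15/3 = 5 dB → 5 dBu.
Stage 2: 5 dBu is 15 dB over -10 dBu; at 20:1 that becomes 0.75 dB over, giving -9.25 dBu.

-9.25 dBu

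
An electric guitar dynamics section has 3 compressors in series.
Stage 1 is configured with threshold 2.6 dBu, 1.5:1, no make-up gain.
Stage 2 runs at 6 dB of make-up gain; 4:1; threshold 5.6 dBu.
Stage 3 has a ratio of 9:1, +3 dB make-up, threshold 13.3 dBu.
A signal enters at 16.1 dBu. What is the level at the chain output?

Stage 1: 16.1 dBu is 13.5 dB over 2.6 dBu; at 1.5:1 that becomes 9 dB over, giving 11.6 dBu.
Stage 2: 11.6 dBu is 6 dB over 5.6 dBu; at 4:1 that becomes 1.5 dB over, giving 7.1 dBu; +6 dB make-up → 13.1 dBu.
Stage 3: 13.1 dBu is at or below the 13.3 dBu threshold — no compression; make-up brings it to 16.1 dBu.

16.1 dBu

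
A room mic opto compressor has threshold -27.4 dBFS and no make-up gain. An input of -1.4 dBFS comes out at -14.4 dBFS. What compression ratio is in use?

Input overshoot = -1.4 − (-27.4) = 26 dB; output overshoot = -14.4 − (-27.4) = 13 dB.
Ratio = 26 / 13 = 2.

2:1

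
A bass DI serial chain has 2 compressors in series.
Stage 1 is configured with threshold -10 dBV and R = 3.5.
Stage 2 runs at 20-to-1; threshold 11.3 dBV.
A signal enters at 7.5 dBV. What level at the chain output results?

Stage 1: 17.5 dB above -10 dBV, reduced 3.5:1 to 5 dB above → -5 dBV.
Stage 2: -5 dBV is at or below the 11.3 dBV threshold — no compression; output -5 dBV.

-5 dBV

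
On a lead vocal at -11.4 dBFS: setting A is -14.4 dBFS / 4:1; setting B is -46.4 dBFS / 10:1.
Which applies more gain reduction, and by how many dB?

A: overshoot 3 dB → output overshoot 0.75 dB → GR 2.25 dB.
B: overshoot 35 dB → output overshoot 3.5 dB → GR 31.5 dB.
B reduces 29.25 dB more.

B, by 29.25 dB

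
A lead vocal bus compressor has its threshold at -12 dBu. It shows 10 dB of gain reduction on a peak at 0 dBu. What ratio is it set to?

6:1

Input overshoot = 0 − (-12) = 12 dB.
Output overshoot = 12 − 10 = 2 dB.
Ratio = input overshoot / output overshoot = 12 / 2 = 6.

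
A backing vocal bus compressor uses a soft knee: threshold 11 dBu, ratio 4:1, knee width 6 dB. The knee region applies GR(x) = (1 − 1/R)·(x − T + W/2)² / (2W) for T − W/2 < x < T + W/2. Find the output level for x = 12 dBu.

11 dBu

x − T + W/2 = 12 − 11 + 3 = 4.
GR = (1 − 1/4) × 4² / 12 = 0.75 × 16 / 12 = 1 dB.
Output = 12 − 1 = 11 dBu.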